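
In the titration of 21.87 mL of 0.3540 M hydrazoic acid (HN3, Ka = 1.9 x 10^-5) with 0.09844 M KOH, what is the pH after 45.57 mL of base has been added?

4.86

Initial n(HN3) = 0.3540 x 0.02187 = 0.007742 mol.
n(KOH) added = 0.09844 x 0.04557 = 0.004486 mol, converting that many moles of HN3 to N3-.
Remaining n(HN3) = 0.003256 mol; n(N3-) = 0.004486 mol.
By Henderson-Hasselbalch, pH = pKa + log([A^-]/[HA]) = 4.72 + log(0.004486/0.003256) = 4.72 + (+0.14) = 4.86.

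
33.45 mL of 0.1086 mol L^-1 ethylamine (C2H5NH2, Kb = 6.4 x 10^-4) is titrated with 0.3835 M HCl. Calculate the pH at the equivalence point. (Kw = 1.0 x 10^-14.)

5.94

n(C2H5NH2) = 0.1086 x 0.03345 = 0.003633 mol; V(HCl) at equivalence = 0.003633/0.3835 = 0.009472 L.
At equivalence the base is fully converted to C2H5NH3+; total volume = 0.04292 L, so [C2H5NH3+] = 0.003633/0.04292 = 0.08463 M.
Ka(C2H5NH3+) = Kw/Kb = 1.0e-14 / 6.4 x 10^-4 = 1.56e-11.
[H^+] = sqrt(Ka x [C2H5NH3+]) = sqrt(1.56e-11 x 0.08463) = 1.15e-6 M.
pH = -log(1.15e-6) = 5.94.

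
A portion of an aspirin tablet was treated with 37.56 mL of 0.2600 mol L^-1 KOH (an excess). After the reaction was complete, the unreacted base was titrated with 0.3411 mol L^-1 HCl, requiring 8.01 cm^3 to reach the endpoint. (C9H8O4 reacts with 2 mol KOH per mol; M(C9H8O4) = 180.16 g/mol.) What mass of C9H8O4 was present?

0.634 g

Total n(KOH) added = 0.2600 x 0.03756 = 0.009766 mol.
n(HCl) used = 0.3411 x 0.008010 = 0.002732 mol, which equals the excess n(KOH).
So n(KOH) consumed by the sample = 0.009766 - 0.002732 = 0.007033 mol.
n(C9H8O4) = 0.007033 / 2 = 0.003517 mol.
mass = 0.003517 mol x 180.16 g/mol = 0.634 g.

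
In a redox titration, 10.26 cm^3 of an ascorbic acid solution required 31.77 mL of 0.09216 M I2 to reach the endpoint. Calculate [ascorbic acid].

0.285 M

n(I2) = 0.09216 x 0.03177 = 0.002928 mol.
From the balanced equation, 1 mol I2 reacts with 1 mol ascorbic acid, so n(ascorbic acid) = 0.002928 x 1/1 = 0.002928 mol.
[ascorbic acid] = 0.002928 / 0.01026 L = 0.285 M.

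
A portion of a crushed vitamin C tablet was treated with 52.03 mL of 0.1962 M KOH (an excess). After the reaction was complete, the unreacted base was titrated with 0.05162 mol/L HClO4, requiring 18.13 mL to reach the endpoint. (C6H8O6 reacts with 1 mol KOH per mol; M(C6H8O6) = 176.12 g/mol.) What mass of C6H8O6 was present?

Total n(KOH) added = 0.1962 x 0.05203 = 0.01021 mol.
n(HClO4) used = 0.05162 x 0.01813 = 0.0009359 mol, which equals the excess n(KOH).
So n(KOH) consumed by the sample = 0.01021 - 0.0009359 = 0.009272 mol.
n(C6H8O6) = 0.009272 / 1 = 0.009272 mol.
mass = 0.009272 mol x 176.12 g/mol = 1.63 g.

1.63 g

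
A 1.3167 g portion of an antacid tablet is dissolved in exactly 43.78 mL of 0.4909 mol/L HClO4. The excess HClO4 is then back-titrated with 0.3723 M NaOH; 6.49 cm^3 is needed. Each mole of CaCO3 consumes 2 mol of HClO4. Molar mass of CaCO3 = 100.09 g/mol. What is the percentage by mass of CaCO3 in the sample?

72.5%

Total n(HClO4) added = 0.4909 x 0.04378 = 0.02149 mol.
n(NaOH) used = 0.3723 x 0.006490 = 0.002416 mol, which equals the excess n(HClO4).
So n(HClO4) consumed by the sample = 0.02149 - 0.002416 = 0.01908 mol.
n(CaCO3) = 0.01908 / 2 = 0.009538 mol.
mass CaCO3 = 0.009538 x 100.09 = 0.9546 g, so %CaCO3 = 0.9546/1.3167 x 100 = 72.5%.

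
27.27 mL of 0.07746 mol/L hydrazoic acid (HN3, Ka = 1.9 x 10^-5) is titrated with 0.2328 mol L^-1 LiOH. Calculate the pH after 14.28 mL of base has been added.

n(acid) = 0.07746 x 0.02727 = 0.002112 mol; n(LiOH) added = 0.2328 x 0.01428 = 0.003324 mol.
Base is in excess by 0.003324 - 0.002112 = 0.001212 mol in a total volume of 0.04155 L.
[OH^-] = 0.001212/0.04155 = 0.02917 M, so pOH = 1.54 and pH = 14.00 - 1.54 = 12.46.

12.46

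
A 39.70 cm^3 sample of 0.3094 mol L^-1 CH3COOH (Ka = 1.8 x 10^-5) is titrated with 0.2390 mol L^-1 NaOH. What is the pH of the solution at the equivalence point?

8.94

n(CH3COOH) = 0.3094 x 0.03970 = 0.01228 mol; V(NaOH) at equivalence = 0.01228/0.2390 = 0.05139 L.
At equivalence all the acid is converted to CH3COO-; total volume = 0.03970 + 0.05139 = 0.09109 L, so [CH3COO-] = 0.01228/0.09109 = 0.1348 M.
Kb = Kw/Ka = 1.0e-14 / 1.8 x 10^-5 = 5.56e-10.
[OH^-] = sqrt(Kb x [CH3COO-]) = sqrt(5.56e-10 x 0.1348) = 8.66e-6 M.
pOH = 5.06, so pH = 14.00 - 5.06 = 8.94.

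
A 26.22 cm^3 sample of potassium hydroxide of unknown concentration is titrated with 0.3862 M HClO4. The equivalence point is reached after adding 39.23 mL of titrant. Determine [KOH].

n(HClO4) delivered = 0.3862 x 0.03923 = 0.01515 mol.
For a 1:1 reaction, n(KOH) = 0.01515 mol.
[KOH] = 0.01515 mol / 0.02622 L = 0.578 M.

0.578 M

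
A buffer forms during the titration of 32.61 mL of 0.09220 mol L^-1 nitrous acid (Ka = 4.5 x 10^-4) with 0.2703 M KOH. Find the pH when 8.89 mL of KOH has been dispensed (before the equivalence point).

3.95

Initial n(HNO2) = 0.09220 x 0.03261 = 0.003007 mol.
n(KOH) added = 0.2703 x 0.008890 = 0.002403 mol, converting that many moles of HNO2 to NO2-.
Remaining n(HNO2) = 0.0006037 mol; n(NO2-) = 0.002403 mol.
By Henderson-Hasselbalch, pH = pKa + log([A^-]/[HA]) = 3.35 + log(0.002403/0.0006037) = 3.35 + (+0.60) = 3.95.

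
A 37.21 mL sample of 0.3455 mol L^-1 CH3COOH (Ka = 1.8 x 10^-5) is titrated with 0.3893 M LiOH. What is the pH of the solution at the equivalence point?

9.00

n(CH3COOH) = 0.3455 x 0.03721 = 0.01286 mol; V(LiOH) at equivalence = 0.01286/0.3893 = 0.03302 L.
At equivalence all the acid is converted to CH3COO-; total volume = 0.03721 + 0.03302 = 0.07023 L, so [CH3COO-] = 0.01286/0.07023 = 0.1830 M.
Kb = Kw/Ka = 1.0e-14 / 1.8 x 10^-5 = 5.56e-10.
[OH^-] = sqrt(Kb x [CH3COO-]) = sqrt(5.56e-10 x 0.1830) = 1.01e-5 M.
pOH = 5.00, so pH = 14.00 - 5.00 = 9.00.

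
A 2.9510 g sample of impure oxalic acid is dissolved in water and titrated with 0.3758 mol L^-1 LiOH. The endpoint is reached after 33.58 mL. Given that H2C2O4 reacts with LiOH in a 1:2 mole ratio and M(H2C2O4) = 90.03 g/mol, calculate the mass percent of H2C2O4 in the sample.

n(LiOH) = 0.3758 x 0.03358 = 0.01262 mol.
n(H2C2O4) = 0.01262 / 2 = 0.006310 mol.
mass of H2C2O4 = 0.006310 x 90.03 = 0.5681 g.
% purity = 0.5681 / 2.9510 x 100 = 19.2%.

19.2%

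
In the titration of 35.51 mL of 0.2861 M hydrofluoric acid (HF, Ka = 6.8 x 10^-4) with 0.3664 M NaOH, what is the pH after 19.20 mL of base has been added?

3.52

Initial n(HF) = 0.2861 x 0.03551 = 0.01016 mol.
n(NaOH) added = 0.3664 x 0.01920 = 0.007035 mol, converting that many moles of HF to F-.
Remaining n(HF) = 0.003125 mol; n(F-) = 0.007035 mol.
By Henderson-Hasselbalch, pH = pKa + log([A^-]/[HA]) = 3.17 + log(0.007035/0.003125) = 3.17 + (+0.35) = 3.52.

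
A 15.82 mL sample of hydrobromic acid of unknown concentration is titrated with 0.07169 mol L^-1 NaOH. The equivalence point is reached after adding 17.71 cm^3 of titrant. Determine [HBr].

n(NaOH) delivered = 0.07169 x 0.01771 = 0.001270 mol.
For a 1:1 reaction, n(HBr) = 0.001270 mol.
[HBr] = 0.001270 mol / 0.01582 L = 0.0803 M.

0.0803 M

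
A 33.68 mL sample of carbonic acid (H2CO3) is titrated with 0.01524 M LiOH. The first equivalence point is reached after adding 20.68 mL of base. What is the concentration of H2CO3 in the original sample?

0.00936 M

n(LiOH) = 0.01524 x 0.02068 = 0.0003152 mol.
At the first equivalence point, 1 mol OH^- react per mol H2CO3, so n(H2CO3) = 0.0003152 / 1 = 0.0003152 mol.
[H2CO3] = 0.0003152 / 0.03368 L = 0.00936 M.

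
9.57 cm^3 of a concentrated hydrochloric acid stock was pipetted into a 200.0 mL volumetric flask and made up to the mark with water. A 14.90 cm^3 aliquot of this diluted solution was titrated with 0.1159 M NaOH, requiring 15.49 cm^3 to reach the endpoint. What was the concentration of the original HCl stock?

n(NaOH) = 0.1159 x 0.01549 = 0.001795 mol.
n(HCl) in the aliquot = 0.001795 mol.
[diluted HCl] = 0.001795 / 0.01490 = 0.1205 M.
Dilution factor = 200.0/9.570 = 20.90, so [stock] = 0.1205 x 20.90 = 2.52 M.

2.52 M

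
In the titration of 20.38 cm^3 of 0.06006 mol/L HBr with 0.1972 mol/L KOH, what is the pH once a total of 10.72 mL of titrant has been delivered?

12.46

n(acid) = 0.06006 x 0.02038 = 0.001224 mol; n(KOH) added = 0.1972 x 0.01072 = 0.002114 mol.
Base is in excess by 0.002114 - 0.001224 = 0.0008900 mol in a total volume of 0.03110 L.
[OH^-] = 0.0008900/0.03110 = 0.02862 M, so pOH = 1.54 and pH = 14.00 - 1.54 = 12.46.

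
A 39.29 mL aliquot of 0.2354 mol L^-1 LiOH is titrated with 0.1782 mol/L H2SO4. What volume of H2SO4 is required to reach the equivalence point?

n(LiOH) = 0.2354 mol/L x 0.03929 L = 0.009249 mol.
The neutralisation is 2 LiOH : 1 H2SO4, so n(H2SO4) = 0.009249 x 1/2 = 0.004624 mol.
V(H2SO4) = 0.004624 / 0.1782 = 0.02595 L = 26.0 mL.

26.0 mL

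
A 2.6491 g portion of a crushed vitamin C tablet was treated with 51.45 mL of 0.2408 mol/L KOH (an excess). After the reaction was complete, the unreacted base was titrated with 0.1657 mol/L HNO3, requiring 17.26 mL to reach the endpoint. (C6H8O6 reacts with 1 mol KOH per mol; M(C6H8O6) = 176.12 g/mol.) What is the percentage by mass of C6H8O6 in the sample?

Total n(KOH) added = 0.2408 x 0.05145 = 0.01239 mol.
n(HNO3) used = 0.1657 x 0.01726 = 0.002860 mol, which equals the excess n(KOH).
So n(KOH) consumed by the sample = 0.01239 - 0.002860 = 0.009529 mol.
n(C6H8O6) = 0.009529 / 1 = 0.009529 mol.
mass C6H8O6 = 0.009529 x 176.12 = 1.678 g, so %C6H8O6 = 1.678/2.6491 x 100 = 63.4%.

63.4%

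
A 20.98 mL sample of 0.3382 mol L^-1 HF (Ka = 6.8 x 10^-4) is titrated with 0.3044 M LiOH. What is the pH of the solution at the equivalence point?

n(HF) = 0.3382 x 0.02098 = 0.007095 mol; V(LiOH) at equivalence = 0.007095/0.3044 = 0.02331 L.
At equivalence all the acid is converted to F-; total volume = 0.02098 + 0.02331 = 0.04429 L, so [F-] = 0.007095/0.04429 = 0.1602 M.
Kb = Kw/Ka = 1.0e-14 / 6.8 x 10^-4 = 1.47e-11.
[OH^-] = sqrt(Kb x [F-]) = sqrt(1.47e-11 x 0.1602) = 1.53e-6 M.
pOH = 5.81, so pH = 14.00 - 5.81 = 8.19.

8.19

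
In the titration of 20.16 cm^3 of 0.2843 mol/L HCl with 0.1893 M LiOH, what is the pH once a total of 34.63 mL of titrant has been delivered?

12.18

n(acid) = 0.2843 x 0.02016 = 0.005731 mol; n(LiOH) added = 0.1893 x 0.03463 = 0.006555 mol.
Base is in excess by 0.006555 - 0.005731 = 0.0008240 mol in a total volume of 0.05479 L.
[OH^-] = 0.0008240/0.05479 = 0.01504 M, so pOH = 1.82 and pH = 14.00 - 1.82 = 12.18.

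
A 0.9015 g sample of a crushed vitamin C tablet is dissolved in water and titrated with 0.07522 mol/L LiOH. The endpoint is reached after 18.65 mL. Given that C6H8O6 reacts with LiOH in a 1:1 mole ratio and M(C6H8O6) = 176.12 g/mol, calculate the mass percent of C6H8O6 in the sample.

n(LiOH) = 0.07522 x 0.01865 = 0.001403 mol.
n(C6H8O6) = 0.001403 / 1 = 0.001403 mol.
mass of C6H8O6 = 0.001403 x 176.12 = 0.2471 g.
% purity = 0.2471 / 0.9015 x 100 = 27.4%.

27.4%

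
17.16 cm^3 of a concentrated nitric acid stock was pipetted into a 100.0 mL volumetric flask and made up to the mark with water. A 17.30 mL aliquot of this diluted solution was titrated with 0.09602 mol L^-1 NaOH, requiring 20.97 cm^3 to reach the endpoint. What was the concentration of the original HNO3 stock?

n(NaOH) = 0.09602 x 0.02097 = 0.002014 mol.
n(HNO3) in the aliquot = 0.002014 mol.
[diluted HNO3] = 0.002014 / 0.01730 = 0.1164 M.
Dilution factor = 100.0/17.16 = 5.828, so [stock] = 0.1164 x 5.828 = 0.678 M.

0.678 M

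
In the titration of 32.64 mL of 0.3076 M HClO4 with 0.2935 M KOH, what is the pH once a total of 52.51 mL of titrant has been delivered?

12.80

n(acid) = 0.3076 x 0.03264 = 0.01004 mol; n(KOH) added = 0.2935 x 0.05251 = 0.01541 mol.
Base is in excess by 0.01541 - 0.01004 = 0.005372 mol in a total volume of 0.08515 L.
[OH^-] = 0.005372/0.08515 = 0.06308 M, so pOH = 1.20 and pH = 14.00 - 1.20 = 12.80.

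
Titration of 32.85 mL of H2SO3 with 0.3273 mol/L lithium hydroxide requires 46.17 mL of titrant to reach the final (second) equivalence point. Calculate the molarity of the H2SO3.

n(LiOH) = 0.3273 x 0.04617 = 0.01511 mol.
At the final (second) equivalence point, 2 mol OH^- react per mol H2SO3, so n(H2SO3) = 0.01511 / 2 = 0.007556 mol.
[H2SO3] = 0.007556 / 0.03285 L = 0.230 M.

0.230 M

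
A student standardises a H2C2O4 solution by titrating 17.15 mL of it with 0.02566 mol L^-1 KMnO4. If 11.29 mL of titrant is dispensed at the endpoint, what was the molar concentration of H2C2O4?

n(KMnO4) = 0.02566 x 0.01129 = 0.0002897 mol.
From the balanced equation, 2 mol KMnO4 reacts with 5 mol H2C2O4, so n(H2C2O4) = 0.0002897 x 5/2 = 0.0007243 mol.
[H2C2O4] = 0.0007243 / 0.01715 L = 0.0422 M.

0.0422 M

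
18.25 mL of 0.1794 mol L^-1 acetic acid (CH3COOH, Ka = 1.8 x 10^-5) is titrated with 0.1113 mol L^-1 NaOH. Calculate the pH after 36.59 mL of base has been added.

12.16

n(acid) = 0.1794 x 0.01825 = 0.003274 mol; n(NaOH) added = 0.1113 x 0.03659 = 0.004072 mol.
Base is in excess by 0.004072 - 0.003274 = 0.0007984 mol in a total volume of 0.05484 L.
[OH^-] = 0.0007984/0.05484 = 0.01456 M, so pOH = 1.84 and pH = 14.00 - 1.84 = 12.16.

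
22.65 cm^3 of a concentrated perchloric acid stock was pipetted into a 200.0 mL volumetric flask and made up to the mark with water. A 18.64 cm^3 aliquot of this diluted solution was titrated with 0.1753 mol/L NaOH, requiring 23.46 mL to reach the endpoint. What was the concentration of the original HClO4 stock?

n(NaOH) = 0.1753 x 0.02346 = 0.004113 mol.
n(HClO4) in the aliquot = 0.004113 mol.
[diluted HClO4] = 0.004113 / 0.01864 = 0.2206 M.
Dilution factor = 200.0/22.65 = 8.830, so [stock] = 0.2206 x 8.830 = 1.95 M.

1.95 M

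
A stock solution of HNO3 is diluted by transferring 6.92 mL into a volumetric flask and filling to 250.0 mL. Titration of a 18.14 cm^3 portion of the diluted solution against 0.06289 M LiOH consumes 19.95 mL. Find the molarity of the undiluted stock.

2.50 M

n(LiOH) = 0.06289 x 0.01995 = 0.001255 mol.
n(HNO3) in the aliquot = 0.001255 mol.
[diluted HNO3] = 0.001255 / 0.01814 = 0.06917 M.
Dilution factor = 250.0/6.920 = 36.13, so [stock] = 0.06917 x 36.13 = 2.50 M.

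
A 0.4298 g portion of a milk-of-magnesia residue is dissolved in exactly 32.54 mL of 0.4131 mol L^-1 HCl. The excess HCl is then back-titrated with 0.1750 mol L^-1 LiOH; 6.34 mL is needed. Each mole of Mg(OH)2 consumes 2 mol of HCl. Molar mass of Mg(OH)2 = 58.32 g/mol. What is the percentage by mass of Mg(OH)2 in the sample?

83.7%

Total n(HCl) added = 0.4131 x 0.03254 = 0.01344 mol.
n(LiOH) used = 0.1750 x 0.006340 = 0.001110 mol, which equals the excess n(HCl).
So n(HCl) consumed by the sample = 0.01344 - 0.001110 = 0.01233 mol.
n(Mg(OH)2) = 0.01233 / 2 = 0.006166 mol.
mass Mg(OH)2 = 0.006166 x 58.32 = 0.3596 g, so %Mg(OH)2 = 0.3596/0.4298 x 100 = 83.7%.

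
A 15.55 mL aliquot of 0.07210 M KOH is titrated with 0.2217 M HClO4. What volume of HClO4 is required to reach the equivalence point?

n(KOH) = 0.07210 mol/L x 0.01555 L = 0.001121 mol.
At equivalence n(HClO4) = n(KOH) = 0.001121 mol.
V(HClO4) = 0.001121 / 0.2217 = 0.005057 L = 5.06 mL.

5.06 mL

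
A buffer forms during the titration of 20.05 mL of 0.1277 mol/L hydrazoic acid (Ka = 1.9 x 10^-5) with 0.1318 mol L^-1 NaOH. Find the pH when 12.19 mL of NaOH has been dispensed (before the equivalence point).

Initial n(HN3) = 0.1277 x 0.02005 = 0.002560 mol.
n(NaOH) added = 0.1318 x 0.01219 = 0.001607 mol, converting that many moles of HN3 to N3-.
Remaining n(HN3) = 0.0009537 mol; n(N3-) = 0.001607 mol.
By Henderson-Hasselbalch, pH = pKa + log([A^-]/[HA]) = 4.72 + log(0.001607/0.0009537) = 4.72 + (+0.23) = 4.95.

4.95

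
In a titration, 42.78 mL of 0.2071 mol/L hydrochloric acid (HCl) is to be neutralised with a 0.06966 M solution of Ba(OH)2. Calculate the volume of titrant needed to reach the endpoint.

n(HCl) = 0.2071 mol/L x 0.04278 L = 0.008860 mol.
The neutralisation is 2 HCl : 1 Ba(OH)2, so n(Ba(OH)2) = 0.008860 x 1/2 = 0.004430 mol.
V(Ba(OH)2) = 0.004430 / 0.06966 = 0.06359 L = 63.6 mL.

63.6 mL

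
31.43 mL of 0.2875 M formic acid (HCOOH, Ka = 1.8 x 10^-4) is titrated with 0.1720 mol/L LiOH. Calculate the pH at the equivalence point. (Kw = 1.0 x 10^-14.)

n(HCOOH) = 0.2875 x 0.03143 = 0.009036 mol; V(LiOH) at equivalence = 0.009036/0.1720 = 0.05254 L.
At equivalence all the acid is converted to HCOO-; total volume = 0.03143 + 0.05254 = 0.08397 L, so [HCOO-] = 0.009036/0.08397 = 0.1076 M.
Kb = Kw/Ka = 1.0e-14 / 1.8 x 10^-4 = 5.56e-11.
[OH^-] = sqrt(Kb x [HCOO-]) = sqrt(5.56e-11 x 0.1076) = 2.45e-6 M.
pOH = 5.61, so pH = 14.00 - 5.61 = 8.39.

8.39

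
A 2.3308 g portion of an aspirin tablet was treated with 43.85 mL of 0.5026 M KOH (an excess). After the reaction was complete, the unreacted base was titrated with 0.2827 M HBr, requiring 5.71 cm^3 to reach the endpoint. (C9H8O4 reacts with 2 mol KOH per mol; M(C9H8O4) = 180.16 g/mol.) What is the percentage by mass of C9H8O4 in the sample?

Total n(KOH) added = 0.5026 x 0.04385 = 0.02204 mol.
n(HBr) used = 0.2827 x 0.005710 = 0.001614 mol, which equals the excess n(KOH).
So n(KOH) consumed by the sample = 0.02204 - 0.001614 = 0.02042 mol.
n(C9H8O4) = 0.02042 / 2 = 0.01021 mol.
mass C9H8O4 = 0.01021 x 180.16 = 1.840 g, so %C9H8O4 = 1.840/2.3308 x 100 = 78.9%.

78.9%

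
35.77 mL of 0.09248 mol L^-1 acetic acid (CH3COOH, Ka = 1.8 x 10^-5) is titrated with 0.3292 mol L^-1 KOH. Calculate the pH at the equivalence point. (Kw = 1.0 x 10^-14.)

n(CH3COOH) = 0.09248 x 0.03577 = 0.003308 mol; V(KOH) at equivalence = 0.003308/0.3292 = 0.01005 L.
At equivalence all the acid is converted to CH3COO-; total volume = 0.03577 + 0.01005 = 0.04582 L, so [CH3COO-] = 0.003308/0.04582 = 0.07220 M.
Kb = Kw/Ka = 1.0e-14 / 1.8 x 10^-5 = 5.56e-10.
[OH^-] = sqrt(Kb x [CH3COO-]) = sqrt(5.56e-10 x 0.07220) = 6.33e-6 M.
pOH = 5.20, so pH = 14.00 - 5.20 = 8.80.

8.80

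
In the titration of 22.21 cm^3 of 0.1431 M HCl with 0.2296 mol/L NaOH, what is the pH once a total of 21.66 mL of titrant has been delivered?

n(acid) = 0.1431 x 0.02221 = 0.003178 mol; n(NaOH) added = 0.2296 x 0.02166 = 0.004973 mol.
Base is in excess by 0.004973 - 0.003178 = 0.001795 mol in a total volume of 0.04387 L.
[OH^-] = 0.001795/0.04387 = 0.04091 M, so pOH = 1.39 and pH = 14.00 - 1.39 = 12.61.

12.61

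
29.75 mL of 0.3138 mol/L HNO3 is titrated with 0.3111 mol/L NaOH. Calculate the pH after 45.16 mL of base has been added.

n(acid) = 0.3138 x 0.02975 = 0.009336 mol; n(NaOH) added = 0.3111 x 0.04516 = 0.01405 mol.
Base is in excess by 0.01405 - 0.009336 = 0.004714 mol in a total volume of 0.07491 L.
[OH^-] = 0.004714/0.07491 = 0.06293 M, so pOH = 1.20 and pH = 14.00 - 1.20 = 12.80.

12.80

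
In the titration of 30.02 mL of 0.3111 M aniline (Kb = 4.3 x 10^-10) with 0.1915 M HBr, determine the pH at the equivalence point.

n(C6H5NH2) = 0.3111 x 0.03002 = 0.009339 mol; V(HBr) at equivalence = 0.009339/0.1915 = 0.04877 L.
At equivalence the base is fully converted to C6H5NH3+; total volume = 0.07879 L, so [C6H5NH3+] = 0.009339/0.07879 = 0.1185 M.
Ka(C6H5NH3+) = Kw/Kb = 1.0e-14 / 4.3 x 10^-10 = 2.33e-5.
[H^+] = sqrt(Ka x [C6H5NH3+]) = sqrt(2.33e-5 x 0.1185) = 0.00166 M.
pH = -log(0.00166) = 2.78.

2.78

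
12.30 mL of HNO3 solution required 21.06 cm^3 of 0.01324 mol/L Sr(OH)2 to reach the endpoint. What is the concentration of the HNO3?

n(Sr(OH)2) delivered = 0.01324 x 0.02106 = 0.0002788 mol.
The reaction is 2 HNO3 + 1 Sr(OH)2, so n(HNO3) = 0.0002788 x 2/1 = 0.0005577 mol.
[HNO3] = 0.0005577 mol / 0.01230 L = 0.0453 M.

0.0453 M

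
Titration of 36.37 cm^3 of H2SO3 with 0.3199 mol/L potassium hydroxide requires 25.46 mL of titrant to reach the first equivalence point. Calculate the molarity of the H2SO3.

0.224 M

n(KOH) = 0.3199 x 0.02546 = 0.008145 mol.
At the first equivalence point, 1 mol OH^- react per mol H2SO3, so n(H2SO3) = 0.008145 / 1 = 0.008145 mol.
[H2SO3] = 0.008145 / 0.03637 L = 0.224 M.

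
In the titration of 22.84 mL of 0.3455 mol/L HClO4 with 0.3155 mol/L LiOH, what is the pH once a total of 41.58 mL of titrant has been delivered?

n(acid) = 0.3455 x 0.02284 = 0.007891 mol; n(LiOH) added = 0.3155 x 0.04158 = 0.01312 mol.
Base is in excess by 0.01312 - 0.007891 = 0.005227 mol in a total volume of 0.06442 L.
[OH^-] = 0.005227/0.06442 = 0.08114 M, so pOH = 1.09 and pH = 14.00 - 1.09 = 12.91.

12.91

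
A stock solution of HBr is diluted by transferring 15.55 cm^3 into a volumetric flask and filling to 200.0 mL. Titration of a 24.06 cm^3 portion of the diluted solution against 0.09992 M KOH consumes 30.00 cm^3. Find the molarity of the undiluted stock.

1.60 M

n(KOH) = 0.09992 x 0.03000 = 0.002998 mol.
n(HBr) in the aliquot = 0.002998 mol.
[diluted HBr] = 0.002998 / 0.02406 = 0.1246 M.
Dilution factor = 200.0/15.55 = 12.86, so [stock] = 0.1246 x 12.86 = 1.60 M.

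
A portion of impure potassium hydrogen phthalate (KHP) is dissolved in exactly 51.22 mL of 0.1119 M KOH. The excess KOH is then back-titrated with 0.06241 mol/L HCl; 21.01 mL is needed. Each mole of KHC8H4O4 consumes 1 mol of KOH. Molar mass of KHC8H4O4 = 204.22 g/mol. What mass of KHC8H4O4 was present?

Total n(KOH) added = 0.1119 x 0.05122 = 0.005732 mol.
n(HCl) used = 0.06241 x 0.02101 = 0.001311 mol, which equals the excess n(KOH).
So n(KOH) consumed by the sample = 0.005732 - 0.001311 = 0.004420 mol.
n(KHC8H4O4) = 0.004420 / 1 = 0.004420 mol.
mass = 0.004420 mol x 204.22 g/mol = 0.903 g.

0.903 g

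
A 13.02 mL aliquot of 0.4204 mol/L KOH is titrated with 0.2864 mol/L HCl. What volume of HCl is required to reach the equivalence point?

n(KOH) = 0.4204 mol/L x 0.01302 L = 0.005474 mol.
At equivalence n(HCl) = n(KOH) = 0.005474 mol.
V(HCl) = 0.005474 / 0.2864 = 0.01911 L = 19.1 mL.

19.1 mL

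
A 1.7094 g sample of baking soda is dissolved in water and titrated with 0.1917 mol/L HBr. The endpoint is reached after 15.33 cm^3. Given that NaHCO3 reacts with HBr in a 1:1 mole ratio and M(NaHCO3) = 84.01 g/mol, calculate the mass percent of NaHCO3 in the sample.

n(HBr) = 0.1917 x 0.01533 = 0.002939 mol.
n(NaHCO3) = 0.002939 / 1 = 0.002939 mol.
mass of NaHCO3 = 0.002939 x 84.01 = 0.2469 g.
% purity = 0.2469 / 1.7094 x 100 = 14.4%.

14.4%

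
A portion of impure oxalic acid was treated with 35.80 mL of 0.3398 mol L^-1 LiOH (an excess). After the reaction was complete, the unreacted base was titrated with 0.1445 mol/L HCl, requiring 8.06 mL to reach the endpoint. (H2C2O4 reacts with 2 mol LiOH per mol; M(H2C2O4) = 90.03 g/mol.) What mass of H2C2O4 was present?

0.495 g

Total n(LiOH) added = 0.3398 x 0.03580 = 0.01216 mol.
n(HCl) used = 0.1445 x 0.008060 = 0.001165 mol, which equals the excess n(LiOH).
So n(LiOH) consumed by the sample = 0.01216 - 0.001165 = 0.01100 mol.
n(H2C2O4) = 0.01100 / 2 = 0.005500 mol.
mass = 0.005500 mol x 90.03 g/mol = 0.495 g.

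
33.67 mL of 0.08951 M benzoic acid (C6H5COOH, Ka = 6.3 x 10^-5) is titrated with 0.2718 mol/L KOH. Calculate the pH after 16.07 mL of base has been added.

12.43

n(acid) = 0.08951 x 0.03367 = 0.003014 mol; n(KOH) added = 0.2718 x 0.01607 = 0.004368 mol.
Base is in excess by 0.004368 - 0.003014 = 0.001354 mol in a total volume of 0.04974 L.
[OH^-] = 0.001354/0.04974 = 0.02722 M, so pOH = 1.57 and pH = 14.00 - 1.57 = 12.43.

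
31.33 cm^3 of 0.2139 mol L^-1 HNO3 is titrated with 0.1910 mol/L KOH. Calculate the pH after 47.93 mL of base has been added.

n(acid) = 0.2139 x 0.03133 = 0.006701 mol; n(KOH) added = 0.1910 x 0.04793 = 0.009155 mol.
Base is in excess by 0.009155 - 0.006701 = 0.002453 mol in a total volume of 0.07926 L.
[OH^-] = 0.002453/0.07926 = 0.03095 M, so pOH = 1.51 and pH = 14.00 - 1.51 = 12.49.

12.49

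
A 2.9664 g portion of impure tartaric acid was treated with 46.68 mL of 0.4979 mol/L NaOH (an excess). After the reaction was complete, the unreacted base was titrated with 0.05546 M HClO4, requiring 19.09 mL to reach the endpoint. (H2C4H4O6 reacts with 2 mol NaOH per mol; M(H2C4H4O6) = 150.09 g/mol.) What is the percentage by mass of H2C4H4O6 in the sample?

56.1%

Total n(NaOH) added = 0.4979 x 0.04668 = 0.02324 mol.
n(HClO4) used = 0.05546 x 0.01909 = 0.001059 mol, which equals the excess n(NaOH).
So n(NaOH) consumed by the sample = 0.02324 - 0.001059 = 0.02218 mol.
n(H2C4H4O6) = 0.02218 / 2 = 0.01109 mol.
mass H2C4H4O6 = 0.01109 x 150.09 = 1.665 g, so %H2C4H4O6 = 1.665/2.9664 x 100 = 56.1%.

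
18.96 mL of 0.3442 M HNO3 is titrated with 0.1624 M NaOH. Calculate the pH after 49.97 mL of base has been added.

n(acid) = 0.3442 x 0.01896 = 0.006526 mol; n(NaOH) added = 0.1624 x 0.04997 = 0.008115 mol.
Base is in excess by 0.008115 - 0.006526 = 0.001589 mol in a total volume of 0.06893 L.
[OH^-] = 0.001589/0.06893 = 0.02305 M, so pOH = 1.64 and pH = 14.00 - 1.64 = 12.36.

12.36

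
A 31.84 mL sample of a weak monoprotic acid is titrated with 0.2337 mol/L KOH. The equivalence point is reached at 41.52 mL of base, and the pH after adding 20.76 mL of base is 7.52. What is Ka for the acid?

20.76 mL is half of the equivalence volume, so this is the half-equivalence point where [HA] = [A^-].
At half-equivalence pH = pKa, so pKa = 7.52.
Ka = 10^(-7.52) = 3.0 x 10^-8.

3.0 x 10^-8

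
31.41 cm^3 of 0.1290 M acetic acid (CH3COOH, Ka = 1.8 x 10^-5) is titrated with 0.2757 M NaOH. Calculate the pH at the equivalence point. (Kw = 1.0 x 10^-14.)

8.84

n(CH3COOH) = 0.1290 x 0.03141 = 0.004052 mol; V(NaOH) at equivalence = 0.004052/0.2757 = 0.01470 L.
At equivalence all the acid is converted to CH3COO-; total volume = 0.03141 + 0.01470 = 0.04611 L, so [CH3COO-] = 0.004052/0.04611 = 0.08788 M.
Kb = Kw/Ka = 1.0e-14 / 1.8 x 10^-5 = 5.56e-10.
[OH^-] = sqrt(Kb x [CH3COO-]) = sqrt(5.56e-10 x 0.08788) = 6.99e-6 M.
pOH = 5.16, so pH = 14.00 - 5.16 = 8.84.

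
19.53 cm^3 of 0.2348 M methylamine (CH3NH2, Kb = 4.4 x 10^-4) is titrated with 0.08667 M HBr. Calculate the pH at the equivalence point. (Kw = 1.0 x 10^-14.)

5.92

n(CH3NH2) = 0.2348 x 0.01953 = 0.004586 mol; V(HBr) at equivalence = 0.004586/0.08667 = 0.05291 L.
At equivalence the base is fully converted to CH3NH3+; total volume = 0.07244 L, so [CH3NH3+] = 0.004586/0.07244 = 0.06330 M.
Ka(CH3NH3+) = Kw/Kb = 1.0e-14 / 4.4 x 10^-4 = 2.27e-11.
[H^+] = sqrt(Ka x [CH3NH3+]) = sqrt(2.27e-11 x 0.06330) = 1.20e-6 M.
pH = -log(1.20e-6) = 5.92.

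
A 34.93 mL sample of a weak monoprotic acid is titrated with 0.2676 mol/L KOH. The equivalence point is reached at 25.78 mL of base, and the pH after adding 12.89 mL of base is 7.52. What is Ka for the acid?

12.89 mL is half of the equivalence volume, so this is the half-equivalence point where [HA] = [A^-].
At half-equivalence pH = pKa, so pKa = 7.52.
Ka = 10^(-7.52) = 3.0 x 10^-8.

3.0 x 10^-8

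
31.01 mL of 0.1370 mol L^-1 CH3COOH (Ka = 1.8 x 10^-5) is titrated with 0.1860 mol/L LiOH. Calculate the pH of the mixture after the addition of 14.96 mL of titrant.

5.02

Initial n(CH3COOH) = 0.1370 x 0.03101 = 0.004248 mol.
n(LiOH) added = 0.1860 x 0.01496 = 0.002783 mol, converting that many moles of CH3COOH to CH3COO-.
Remaining n(CH3COOH) = 0.001466 mol; n(CH3COO-) = 0.002783 mol.
By Henderson-Hasselbalch, pH = pKa + log([A^-]/[HA]) = 4.74 + log(0.002783/0.001466) = 4.74 + (+0.28) = 5.02.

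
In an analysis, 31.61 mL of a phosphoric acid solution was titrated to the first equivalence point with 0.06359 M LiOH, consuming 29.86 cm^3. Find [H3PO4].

0.0601 M

n(LiOH) = 0.06359 x 0.02986 = 0.001899 mol.
At the first equivalence point, 1 mol OH^- react per mol H3PO4, so n(H3PO4) = 0.001899 / 1 = 0.001899 mol.
[H3PO4] = 0.001899 / 0.03161 L = 0.0601 M.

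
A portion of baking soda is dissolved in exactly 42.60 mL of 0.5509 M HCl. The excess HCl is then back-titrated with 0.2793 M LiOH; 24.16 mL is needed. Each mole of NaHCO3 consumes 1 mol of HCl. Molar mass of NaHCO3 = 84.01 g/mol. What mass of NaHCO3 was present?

Total n(HCl) added = 0.5509 x 0.04260 = 0.02347 mol.
n(LiOH) used = 0.2793 x 0.02416 = 0.006748 mol, which equals the excess n(HCl).
So n(HCl) consumed by the sample = 0.02347 - 0.006748 = 0.01672 mol.
n(NaHCO3) = 0.01672 / 1 = 0.01672 mol.
mass = 0.01672 mol x 84.01 g/mol = 1.40 g.

1.40 g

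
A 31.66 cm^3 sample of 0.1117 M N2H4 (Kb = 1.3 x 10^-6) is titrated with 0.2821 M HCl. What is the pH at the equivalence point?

4.61

n(N2H4) = 0.1117 x 0.03166 = 0.003536 mol; V(HCl) at equivalence = 0.003536/0.2821 = 0.01254 L.
At equivalence the base is fully converted to N2H5+; total volume = 0.04420 L, so [N2H5+] = 0.003536/0.04420 = 0.08002 M.
Ka(N2H5+) = Kw/Kb = 1.0e-14 / 1.3 x 10^-6 = 7.69e-9.
[H^+] = sqrt(Ka x [N2H5+]) = sqrt(7.69e-9 x 0.08002) = 2.48e-5 M.
pH = -log(2.48e-5) = 4.61.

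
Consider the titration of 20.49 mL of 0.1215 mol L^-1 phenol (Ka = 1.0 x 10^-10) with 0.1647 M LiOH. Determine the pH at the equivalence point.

11.42

n(C6H5OH) = 0.1215 x 0.02049 = 0.002490 mol; V(LiOH) at equivalence = 0.002490/0.1647 = 0.01512 L.
At equivalence all the acid is converted to C6H5O-; total volume = 0.02049 + 0.01512 = 0.03561 L, so [C6H5O-] = 0.002490/0.03561 = 0.06992 M.
Kb = Kw/Ka = 1.0e-14 / 1.0 x 10^-10 = 0.000100.
[OH^-] = sqrt(Kb x [C6H5O-]) = sqrt(0.000100 x 0.06992) = 0.00264 M.
pOH = 2.58, so pH = 14.00 - 2.58 = 11.42.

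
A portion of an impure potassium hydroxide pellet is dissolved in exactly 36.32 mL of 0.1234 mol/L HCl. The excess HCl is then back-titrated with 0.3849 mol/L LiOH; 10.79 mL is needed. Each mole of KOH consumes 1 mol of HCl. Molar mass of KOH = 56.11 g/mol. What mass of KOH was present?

0.0184 g

Total n(HCl) added = 0.1234 x 0.03632 = 0.004482 mol.
n(LiOH) used = 0.3849 x 0.01079 = 0.004153 mol, which equals the excess n(HCl).
So n(HCl) consumed by the sample = 0.004482 - 0.004153 = 0.0003288 mol.
n(KOH) = 0.0003288 / 1 = 0.0003288 mol.
mass = 0.0003288 mol x 56.11 g/mol = 0.0184 g.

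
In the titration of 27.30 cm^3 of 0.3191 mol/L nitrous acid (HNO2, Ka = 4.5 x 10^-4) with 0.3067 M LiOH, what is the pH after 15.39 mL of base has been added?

Initial n(HNO2) = 0.3191 x 0.02730 = 0.008711 mol.
n(LiOH) added = 0.3067 x 0.01539 = 0.004720 mol, converting that many moles of HNO2 to NO2-.
Remaining n(HNO2) = 0.003991 mol; n(NO2-) = 0.004720 mol.
By Henderson-Hasselbalch, pH = pKa + log([A^-]/[HA]) = 3.35 + log(0.004720/0.003991) = 3.35 + (+0.07) = 3.42.

3.42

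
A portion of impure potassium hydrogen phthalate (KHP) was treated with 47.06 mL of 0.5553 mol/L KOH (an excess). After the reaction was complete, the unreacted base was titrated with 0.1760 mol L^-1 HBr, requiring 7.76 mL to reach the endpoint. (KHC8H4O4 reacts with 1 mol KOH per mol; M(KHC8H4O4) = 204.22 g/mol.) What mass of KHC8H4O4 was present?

5.06 g

Total n(KOH) added = 0.5553 x 0.04706 = 0.02613 mol.
n(HBr) used = 0.1760 x 0.007760 = 0.001366 mol, which equals the excess n(KOH).
So n(KOH) consumed by the sample = 0.02613 - 0.001366 = 0.02477 mol.
n(KHC8H4O4) = 0.02477 / 1 = 0.02477 mol.
mass = 0.02477 mol x 204.22 g/mol = 5.06 g.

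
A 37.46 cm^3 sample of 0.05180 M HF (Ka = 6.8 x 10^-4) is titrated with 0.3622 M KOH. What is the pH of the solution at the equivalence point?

7.91

n(HF) = 0.05180 x 0.03746 = 0.001940 mol; V(KOH) at equivalence = 0.001940/0.3622 = 0.005357 L.
At equivalence all the acid is converted to F-; total volume = 0.03746 + 0.005357 = 0.04282 L, so [F-] = 0.001940/0.04282 = 0.04532 M.
Kb = Kw/Ka = 1.0e-14 / 6.8 x 10^-4 = 1.47e-11.
[OH^-] = sqrt(Kb x [F-]) = sqrt(1.47e-11 x 0.04532) = 8.16e-7 M.
pOH = 6.09, so pH = 14.00 - 6.09 = 7.91.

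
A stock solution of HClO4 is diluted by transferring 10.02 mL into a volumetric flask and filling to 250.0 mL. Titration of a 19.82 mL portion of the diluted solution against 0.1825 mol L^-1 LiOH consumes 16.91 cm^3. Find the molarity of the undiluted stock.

n(LiOH) = 0.1825 x 0.01691 = 0.003086 mol.
n(HClO4) in the aliquot = 0.003086 mol.
[diluted HClO4] = 0.003086 / 0.01982 = 0.1557 M.
Dilution factor = 250.0/10.02 = 24.95, so [stock] = 0.1557 x 24.95 = 3.88 M.

3.88 M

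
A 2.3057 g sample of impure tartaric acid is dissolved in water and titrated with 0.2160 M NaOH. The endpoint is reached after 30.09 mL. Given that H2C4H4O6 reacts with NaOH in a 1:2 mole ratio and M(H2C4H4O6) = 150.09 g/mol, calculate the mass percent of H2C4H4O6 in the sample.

21.2%

n(NaOH) = 0.2160 x 0.03009 = 0.006499 mol.
n(H2C4H4O6) = 0.006499 / 2 = 0.003250 mol.
mass of H2C4H4O6 = 0.003250 x 150.09 = 0.4878 g.
% purity = 0.4878 / 2.3057 x 100 = 21.2%.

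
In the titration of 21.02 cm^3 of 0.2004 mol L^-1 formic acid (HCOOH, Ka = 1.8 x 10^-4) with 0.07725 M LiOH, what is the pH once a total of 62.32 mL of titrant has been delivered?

11.86

n(acid) = 0.2004 x 0.02102 = 0.004212 mol; n(LiOH) added = 0.07725 x 0.06232 = 0.004814 mol.
Base is in excess by 0.004814 - 0.004212 = 0.0006018 mol in a total volume of 0.08334 L.
[OH^-] = 0.0006018/0.08334 = 0.007221 M, so pOH = 2.14 and pH = 14.00 - 2.14 = 11.86.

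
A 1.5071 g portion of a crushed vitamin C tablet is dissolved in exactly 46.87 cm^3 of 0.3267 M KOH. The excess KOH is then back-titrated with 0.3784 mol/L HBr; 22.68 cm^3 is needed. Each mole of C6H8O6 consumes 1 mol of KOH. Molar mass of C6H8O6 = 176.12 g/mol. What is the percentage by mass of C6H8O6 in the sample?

Total n(KOH) added = 0.3267 x 0.04687 = 0.01531 mol.
n(HBr) used = 0.3784 x 0.02268 = 0.008582 mol, which equals the excess n(KOH).
So n(KOH) consumed by the sample = 0.01531 - 0.008582 = 0.006730 mol.
n(C6H8O6) = 0.006730 / 1 = 0.006730 mol.
mass C6H8O6 = 0.006730 x 176.12 = 1.185 g, so %C6H8O6 = 1.185/1.5071 x 100 = 78.7%.

78.7%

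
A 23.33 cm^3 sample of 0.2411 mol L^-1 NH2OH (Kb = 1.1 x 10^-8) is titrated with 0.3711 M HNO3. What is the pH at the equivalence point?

3.44

n(NH2OH) = 0.2411 x 0.02333 = 0.005625 mol; V(HNO3) at equivalence = 0.005625/0.3711 = 0.01516 L.
At equivalence the base is fully converted to NH3OH+; total volume = 0.03849 L, so [NH3OH+] = 0.005625/0.03849 = 0.1461 M.
Ka(NH3OH+) = Kw/Kb = 1.0e-14 / 1.1 x 10^-8 = 9.09e-7.
[H^+] = sqrt(Ka x [NH3OH+]) = sqrt(9.09e-7 x 0.1461) = 0.000365 M.
pH = -log(0.000365) = 3.44.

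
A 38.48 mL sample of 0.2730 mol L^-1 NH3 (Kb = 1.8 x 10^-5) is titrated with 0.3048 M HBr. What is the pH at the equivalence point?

5.05

n(NH3) = 0.2730 x 0.03848 = 0.01051 mol; V(HBr) at equivalence = 0.01051/0.3048 = 0.03447 L.
At equivalence the base is fully converted to NH4+; total volume = 0.07295 L, so [NH4+] = 0.01051/0.07295 = 0.1440 M.
Ka(NH4+) = Kw/Kb = 1.0e-14 / 1.8 x 10^-5 = 5.56e-10.
[H^+] = sqrt(Ka x [NH4+]) = sqrt(5.56e-10 x 0.1440) = 8.94e-6 M.
pH = -log(8.94e-6) = 5.05.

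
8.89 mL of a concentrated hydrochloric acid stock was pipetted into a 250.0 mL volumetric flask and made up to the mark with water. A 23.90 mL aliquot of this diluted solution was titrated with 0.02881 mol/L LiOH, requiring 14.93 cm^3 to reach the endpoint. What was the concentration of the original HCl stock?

0.506 M

n(LiOH) = 0.02881 x 0.01493 = 0.0004301 mol.
n(HCl) in the aliquot = 0.0004301 mol.
[diluted HCl] = 0.0004301 / 0.02390 = 0.01800 M.
Dilution factor = 250.0/8.890 = 28.12, so [stock] = 0.01800 x 28.12 = 0.506 M.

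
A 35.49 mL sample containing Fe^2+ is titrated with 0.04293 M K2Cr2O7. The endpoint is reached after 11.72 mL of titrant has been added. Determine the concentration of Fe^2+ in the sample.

n(K2Cr2O7) = 0.04293 x 0.01172 = 0.0005031 mol.
From the balanced equation, 1 mol K2Cr2O7 reacts with 6 mol Fe^2+, so n(Fe^2+) = 0.0005031 x 6/1 = 0.003019 mol.
[Fe^2+] = 0.003019 / 0.03549 L = 0.0851 M.

0.0851 M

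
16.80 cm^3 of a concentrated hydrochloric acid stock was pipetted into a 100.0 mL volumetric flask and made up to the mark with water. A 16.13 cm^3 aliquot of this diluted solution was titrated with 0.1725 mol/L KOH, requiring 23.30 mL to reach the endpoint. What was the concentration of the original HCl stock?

n(KOH) = 0.1725 x 0.02330 = 0.004019 mol.
n(HCl) in the aliquot = 0.004019 mol.
[diluted HCl] = 0.004019 / 0.01613 = 0.2492 M.
Dilution factor = 100.0/16.80 = 5.952, so [stock] = 0.2492 x 5.952 = 1.48 M.

1.48 M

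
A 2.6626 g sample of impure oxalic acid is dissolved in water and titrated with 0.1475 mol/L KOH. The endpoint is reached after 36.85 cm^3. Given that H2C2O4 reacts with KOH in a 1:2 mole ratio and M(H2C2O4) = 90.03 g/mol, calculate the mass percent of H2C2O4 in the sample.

n(KOH) = 0.1475 x 0.03685 = 0.005435 mol.
n(H2C2O4) = 0.005435 / 2 = 0.002718 mol.
mass of H2C2O4 = 0.002718 x 90.03 = 0.2447 g.
% purity = 0.2447 / 2.6626 x 100 = 9.19%.

9.19%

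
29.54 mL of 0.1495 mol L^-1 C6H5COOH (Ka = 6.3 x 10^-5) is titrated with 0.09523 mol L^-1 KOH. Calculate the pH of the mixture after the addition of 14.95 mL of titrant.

Initial n(C6H5COOH) = 0.1495 x 0.02954 = 0.004416 mol.
n(KOH) added = 0.09523 x 0.01495 = 0.001424 mol, converting that many moles of C6H5COOH to C6H5COO-.
Remaining n(C6H5COOH) = 0.002993 mol; n(C6H5COO-) = 0.001424 mol.
By Henderson-Hasselbalch, pH = pKa + log([A^-]/[HA]) = 4.20 + log(0.001424/0.002993) = 4.20 + (-0.32) = 3.88.

3.88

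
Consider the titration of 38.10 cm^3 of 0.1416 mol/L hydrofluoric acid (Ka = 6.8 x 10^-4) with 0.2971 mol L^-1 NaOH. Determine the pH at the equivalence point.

n(HF) = 0.1416 x 0.03810 = 0.005395 mol; V(NaOH) at equivalence = 0.005395/0.2971 = 0.01816 L.
At equivalence all the acid is converted to F-; total volume = 0.03810 + 0.01816 = 0.05626 L, so [F-] = 0.005395/0.05626 = 0.09590 M.
Kb = Kw/Ka = 1.0e-14 / 6.8 x 10^-4 = 1.47e-11.
[OH^-] = sqrt(Kb x [F-]) = sqrt(1.47e-11 x 0.09590) = 1.19e-6 M.
pOH = 5.93, so pH = 14.00 - 5.93 = 8.07.

8.07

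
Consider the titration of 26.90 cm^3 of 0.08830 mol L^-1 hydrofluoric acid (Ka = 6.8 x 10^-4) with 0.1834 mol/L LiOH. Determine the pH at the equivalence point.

n(HF) = 0.08830 x 0.02690 = 0.002375 mol; V(LiOH) at equivalence = 0.002375/0.1834 = 0.01295 L.
At equivalence all the acid is converted to F-; total volume = 0.02690 + 0.01295 = 0.03985 L, so [F-] = 0.002375/0.03985 = 0.05960 M.
Kb = Kw/Ka = 1.0e-14 / 6.8 x 10^-4 = 1.47e-11.
[OH^-] = sqrt(Kb x [F-]) = sqrt(1.47e-11 x 0.05960) = 9.36e-7 M.
pOH = 6.03, so pH = 14.00 - 6.03 = 7.97.

7.97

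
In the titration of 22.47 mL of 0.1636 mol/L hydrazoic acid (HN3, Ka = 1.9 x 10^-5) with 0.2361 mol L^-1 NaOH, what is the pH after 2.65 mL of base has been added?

4.03

Initial n(HN3) = 0.1636 x 0.02247 = 0.003676 mol.
n(NaOH) added = 0.2361 x 0.002650 = 0.0006257 mol, converting that many moles of HN3 to N3-.
Remaining n(HN3) = 0.003050 mol; n(N3-) = 0.0006257 mol.
By Henderson-Hasselbalch, pH = pKa + log([A^-]/[HA]) = 4.72 + log(0.0006257/0.003050) = 4.72 + (-0.69) = 4.03.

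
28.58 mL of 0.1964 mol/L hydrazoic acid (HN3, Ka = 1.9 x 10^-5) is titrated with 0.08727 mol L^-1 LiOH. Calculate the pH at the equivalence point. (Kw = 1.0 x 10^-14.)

8.75

n(HN3) = 0.1964 x 0.02858 = 0.005613 mol; V(LiOH) at equivalence = 0.005613/0.08727 = 0.06432 L.
At equivalence all the acid is converted to N3-; total volume = 0.02858 + 0.06432 = 0.09290 L, so [N3-] = 0.005613/0.09290 = 0.06042 M.
Kb = Kw/Ka = 1.0e-14 / 1.9 x 10^-5 = 5.26e-10.
[OH^-] = sqrt(Kb x [N3-]) = sqrt(5.26e-10 x 0.06042) = 5.64e-6 M.
pOH = 5.25, so pH = 14.00 - 5.25 = 8.75.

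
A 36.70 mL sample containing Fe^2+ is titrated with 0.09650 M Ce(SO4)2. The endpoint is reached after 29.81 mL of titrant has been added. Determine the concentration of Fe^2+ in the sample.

n(Ce(SO4)2) = 0.09650 x 0.02981 = 0.002877 mol.
From the balanced equation, 1 mol Ce(SO4)2 reacts with 1 mol Fe^2+, so n(Fe^2+) = 0.002877 x 1/1 = 0.002877 mol.
[Fe^2+] = 0.002877 / 0.03670 L = 0.0784 M.

0.0784 M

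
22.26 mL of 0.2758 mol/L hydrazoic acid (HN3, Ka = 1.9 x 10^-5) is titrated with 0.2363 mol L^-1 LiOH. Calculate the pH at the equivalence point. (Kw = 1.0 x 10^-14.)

n(HN3) = 0.2758 x 0.02226 = 0.006139 mol; V(LiOH) at equivalence = 0.006139/0.2363 = 0.02598 L.
At equivalence all the acid is converted to N3-; total volume = 0.02226 + 0.02598 = 0.04824 L, so [N3-] = 0.006139/0.04824 = 0.1273 M.
Kb = Kw/Ka = 1.0e-14 / 1.9 x 10^-5 = 5.26e-10.
[OH^-] = sqrt(Kb x [N3-]) = sqrt(5.26e-10 x 0.1273) = 8.18e-6 M.
pOH = 5.09, so pH = 14.00 - 5.09 = 8.91.

8.91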